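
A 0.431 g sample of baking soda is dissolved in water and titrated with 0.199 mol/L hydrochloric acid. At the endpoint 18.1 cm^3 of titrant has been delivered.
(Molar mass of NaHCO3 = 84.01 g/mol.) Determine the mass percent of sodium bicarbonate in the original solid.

NaHCO3 + HCl → NaCl + H2O + CO2
n(HCl) = 0.0181 L × 0.199 mol/L = 3.60 × 10^-3 mol
n(NaHCO3) = 3.60 × 10^-3 mol (1:1 ratio)
mass of NaHCO3 = 3.60 × 10^-3 × 84.01 g/mol = 0.303 g
% NaHCO3 = 0.303 / 0.431 × 100 = 70.2 %

70.2 %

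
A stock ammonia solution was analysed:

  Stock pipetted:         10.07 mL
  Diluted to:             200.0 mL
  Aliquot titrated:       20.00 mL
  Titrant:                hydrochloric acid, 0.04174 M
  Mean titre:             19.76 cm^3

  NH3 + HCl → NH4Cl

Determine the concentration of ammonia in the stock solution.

0.8190 M

n(HCl) = 0.01976 × 0.04174 = 8.248 × 10^-4 mol
n(NH3) in the aliquot = 8.248 × 10^-4 mol (1:1 ratio)
[NH3]_dilute = 8.248 × 10^-4 / 0.02000 = 0.04124 mol/L
Dilution factor = 200.0 / 10.07 = 19.86
[NH3]_stock = 0.04124 × 19.86 = 0.8190 mol/L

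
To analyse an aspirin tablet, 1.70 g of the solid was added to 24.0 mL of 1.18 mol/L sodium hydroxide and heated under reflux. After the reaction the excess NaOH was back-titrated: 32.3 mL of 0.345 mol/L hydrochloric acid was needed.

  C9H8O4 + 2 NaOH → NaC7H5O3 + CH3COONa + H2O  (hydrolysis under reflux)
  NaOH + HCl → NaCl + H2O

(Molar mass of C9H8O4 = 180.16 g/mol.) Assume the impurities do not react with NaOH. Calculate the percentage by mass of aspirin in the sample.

91.0 %

n(NaOH) added = 0.0240 × 1.18 = 0.0283 mol
n(HCl) used in back-titration = 0.0323 × 0.345 = 0.0111 mol
n(NaOH) left over = 0.0111 mol (1:1 ratio)
n(NaOH) consumed by analyte = 0.0283 − 0.0111 = 0.0172 mol
From the 1:2 ratio, n(C9H8O4) = 1/2 × 0.0172 = 8.59 × 10^-3 mol
mass of C9H8O4 = 8.59 × 10^-3 × 180.16 = 1.55 g
% C9H8O4 = 1.55 / 1.70 × 100 = 91.0 %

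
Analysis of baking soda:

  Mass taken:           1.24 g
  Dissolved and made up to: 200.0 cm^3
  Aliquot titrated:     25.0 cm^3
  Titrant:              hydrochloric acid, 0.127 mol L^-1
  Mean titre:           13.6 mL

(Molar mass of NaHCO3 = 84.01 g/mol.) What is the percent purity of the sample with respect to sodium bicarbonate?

NaHCO3 + HCl → NaCl + H2O + CO2
n(HCl) per titration = 0.0136 × 0.127 = 1.73 × 10^-3 mol
n(NaHCO3) in each aliquot = 1.73 × 10^-3 mol (1:1 ratio)
n(NaHCO3) in the whole flask = 1.73 × 10^-3 × 200.0/25.0 = 0.0138 mol
mass of NaHCO3 = 0.0138 × 84.01 = 1.16 g
% NaHCO3 = 1.16 / 1.24 × 100 = 93.6 %

93.6 %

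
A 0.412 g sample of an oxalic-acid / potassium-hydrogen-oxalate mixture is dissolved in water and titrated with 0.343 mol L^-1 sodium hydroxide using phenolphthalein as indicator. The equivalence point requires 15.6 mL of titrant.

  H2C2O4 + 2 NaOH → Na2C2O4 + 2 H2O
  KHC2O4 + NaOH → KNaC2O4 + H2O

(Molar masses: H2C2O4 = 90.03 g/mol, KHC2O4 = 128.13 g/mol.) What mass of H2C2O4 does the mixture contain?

0.148 g

n(NaOH) = 0.0156 × 0.343 = 5.35 × 10^-3 mol
Let x = n(H2C2O4), y = n(KHC2O4).
Titrant: 2x + 1y = 5.35 × 10^-3;  mass: 90.03x + 128.13y = 0.412
Solving, x = 1.65 × 10^-3 mol, y = 2.06 × 10^-3 mol
mass of H2C2O4 = 1.65 × 10^-3 × 90.03 = 0.148 g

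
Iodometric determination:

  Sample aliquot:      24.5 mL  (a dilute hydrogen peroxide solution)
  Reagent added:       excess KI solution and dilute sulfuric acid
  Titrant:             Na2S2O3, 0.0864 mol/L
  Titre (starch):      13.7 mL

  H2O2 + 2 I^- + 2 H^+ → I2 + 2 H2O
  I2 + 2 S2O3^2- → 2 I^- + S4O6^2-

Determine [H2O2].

0.0242 mol/L

n(S2O3^2-) = 0.0137 × 0.0864 = 1.18 × 10^-3 mol
n(I2) = n(S2O3^2-)/2 = 5.92 × 10^-4 mol
n(H2O2) in the aliquot = 5.92 × 10^-4 mol (1:1 ratio)
[H2O2] = 5.92 × 10^-4 / 0.0245 = 0.0242 mol/L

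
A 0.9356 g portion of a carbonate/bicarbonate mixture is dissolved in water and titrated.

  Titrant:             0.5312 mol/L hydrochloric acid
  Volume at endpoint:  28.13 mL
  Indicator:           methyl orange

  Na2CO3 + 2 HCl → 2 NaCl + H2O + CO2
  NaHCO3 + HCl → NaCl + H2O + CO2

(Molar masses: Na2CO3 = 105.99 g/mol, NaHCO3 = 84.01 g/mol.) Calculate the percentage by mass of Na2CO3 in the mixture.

n(HCl) = 0.02813 × 0.5312 = 0.01494 mol
Let x = n(Na2CO3), y = n(NaHCO3).
Titrant: 2x + 1y = 0.01494;  mass: 105.99x + 84.01y = 0.9356
Solving, x = 5.154 × 10^-3 mol, y = 4.634 × 10^-3 mol
mass of Na2CO3 = 5.154 × 10^-3 × 105.99 = 0.5463 g
% Na2CO3 = 0.5463 / 0.9356 × 100 = 58.39 %

58.39 %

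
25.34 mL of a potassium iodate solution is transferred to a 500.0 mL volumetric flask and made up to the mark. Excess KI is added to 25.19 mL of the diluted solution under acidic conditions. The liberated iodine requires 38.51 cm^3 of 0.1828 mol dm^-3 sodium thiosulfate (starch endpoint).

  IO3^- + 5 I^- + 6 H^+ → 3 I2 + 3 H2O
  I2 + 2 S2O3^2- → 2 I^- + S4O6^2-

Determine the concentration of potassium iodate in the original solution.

0.9190 mol/L

n(S2O3^2-) = 0.03851 × 0.1828 = 7.040 × 10^-3 mol
n(I2) = n(S2O3^2-)/2 = 3.520 × 10^-3 mol
From the 1:3 ratio, n(IO3^-) in the aliquot = 1/3 × 3.520 × 10^-3 = 1.173 × 10^-3 mol
[IO3^-]_dilute = 1.173 × 10^-3 / 0.02519 = 0.04658 mol/L
[IO3^-]_original = 0.04658 × 500.0/25.34 = 0.9190 mol/L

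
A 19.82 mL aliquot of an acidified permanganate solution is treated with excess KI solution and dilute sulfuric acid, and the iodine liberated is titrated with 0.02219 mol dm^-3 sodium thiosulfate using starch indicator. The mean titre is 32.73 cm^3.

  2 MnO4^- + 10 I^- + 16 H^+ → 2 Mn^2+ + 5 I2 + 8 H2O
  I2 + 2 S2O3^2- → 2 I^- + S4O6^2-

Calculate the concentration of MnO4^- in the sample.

n(S2O3^2-) = 0.03273 × 0.02219 = 7.263 × 10^-4 mol
n(I2) = n(S2O3^2-)/2 = 3.631 × 10^-4 mol
From the 2:5 ratio, n(MnO4^-) in the aliquot = 2/5 × 3.631 × 10^-4 = 1.453 × 10^-4 mol
[MnO4^-] = 1.453 × 10^-4 / 0.01982 = 0.007329 mol/L

0.007329 mol/L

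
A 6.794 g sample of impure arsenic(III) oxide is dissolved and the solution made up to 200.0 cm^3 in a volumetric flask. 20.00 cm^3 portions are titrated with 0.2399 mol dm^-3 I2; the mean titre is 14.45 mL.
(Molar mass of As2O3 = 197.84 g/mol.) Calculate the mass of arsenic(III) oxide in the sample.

3.429 g

As2O3 + 2 I2 + 2 H2O → As2O5 + 4 HI
n(I2) per titration = 0.01445 × 0.2399 = 3.467 × 10^-3 mol
From the 1:2 ratio, n(As2O3) in each aliquot = 1/2 × 3.467 × 10^-3 = 1.733 × 10^-3 mol
n(As2O3) in the whole flask = 1.733 × 10^-3 × 200.0/20.00 = 0.01733 mol
mass of As2O3 = 0.01733 × 197.84 = 3.429 g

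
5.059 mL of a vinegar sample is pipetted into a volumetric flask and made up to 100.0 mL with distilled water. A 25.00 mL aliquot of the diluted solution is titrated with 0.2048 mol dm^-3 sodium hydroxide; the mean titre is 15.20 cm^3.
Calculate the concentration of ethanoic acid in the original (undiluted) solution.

CH3COOH + NaOH → CH3COONa + H2O
n(NaOH) = 0.01520 × 0.2048 = 3.113 × 10^-3 mol
n(CH3COOH) in the aliquot = 3.113 × 10^-3 mol (1:1 ratio)
[CH3COOH]_dilute = 3.113 × 10^-3 / 0.02500 = 0.1245 mol/L
Dilution factor = 100.0 / 5.059 = 19.77
[CH3COOH]_stock = 0.1245 × 19.77 = 2.461 mol/L

2.461 mol/L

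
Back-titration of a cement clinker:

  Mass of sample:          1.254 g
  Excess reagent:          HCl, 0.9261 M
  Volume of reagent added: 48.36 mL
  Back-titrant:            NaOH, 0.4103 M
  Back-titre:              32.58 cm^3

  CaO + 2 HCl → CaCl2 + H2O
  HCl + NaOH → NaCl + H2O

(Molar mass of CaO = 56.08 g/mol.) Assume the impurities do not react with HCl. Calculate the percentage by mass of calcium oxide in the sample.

70.25 %

n(HCl) added = 0.04836 × 0.9261 = 0.04479 mol
n(NaOH) used in back-titration = 0.03258 × 0.4103 = 0.01337 mol
n(HCl) left over = 0.01337 mol (1:1 ratio)
n(HCl) consumed by analyte = 0.04479 − 0.01337 = 0.03142 mol
From the 1:2 ratio, n(CaO) = 1/2 × 0.03142 = 0.01571 mol
mass of CaO = 0.01571 × 56.08 = 0.8810 g
% CaO = 0.8810 / 1.254 × 100 = 70.25 %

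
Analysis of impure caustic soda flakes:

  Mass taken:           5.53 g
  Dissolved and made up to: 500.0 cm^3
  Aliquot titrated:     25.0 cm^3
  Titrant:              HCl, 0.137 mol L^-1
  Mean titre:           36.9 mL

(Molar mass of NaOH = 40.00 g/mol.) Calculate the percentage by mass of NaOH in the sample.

73.1 %

NaOH + HCl → NaCl + H2O
n(HCl) per titration = 0.0369 × 0.137 = 5.06 × 10^-3 mol
n(NaOH) in each aliquot = 5.06 × 10^-3 mol (1:1 ratio)
n(NaOH) in the whole flask = 5.06 × 10^-3 × 500.0/25.0 = 0.101 mol
mass of NaOH = 0.101 × 40.00 = 4.04 g
% NaOH = 4.04 / 5.53 × 100 = 73.1 %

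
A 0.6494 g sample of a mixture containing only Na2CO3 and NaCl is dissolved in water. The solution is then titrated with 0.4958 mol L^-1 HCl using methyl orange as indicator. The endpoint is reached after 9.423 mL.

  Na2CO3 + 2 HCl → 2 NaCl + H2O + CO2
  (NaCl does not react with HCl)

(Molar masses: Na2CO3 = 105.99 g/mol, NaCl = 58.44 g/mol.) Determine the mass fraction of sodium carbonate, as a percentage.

n(HCl) = 0.009423 × 0.4958 = 4.672 × 10^-3 mol
Let x = n(Na2CO3), y = n(NaCl).
Titrant: 2x = 4.672 × 10^-3;  mass: 105.99x + 58.44y = 0.6494
Solving, x = 2.336 × 10^-3 mol, y = 6.876 × 10^-3 mol
mass of Na2CO3 = 2.336 × 10^-3 × 105.99 = 0.2476 g
% Na2CO3 = 0.2476 / 0.6494 × 100 = 38.13 %

38.13 %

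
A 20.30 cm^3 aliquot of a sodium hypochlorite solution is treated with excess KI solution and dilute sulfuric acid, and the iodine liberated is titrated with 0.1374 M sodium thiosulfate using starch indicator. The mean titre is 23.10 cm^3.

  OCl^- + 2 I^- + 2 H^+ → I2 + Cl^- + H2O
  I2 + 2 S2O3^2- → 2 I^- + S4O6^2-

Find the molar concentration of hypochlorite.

n(S2O3^2-) = 0.02310 × 0.1374 = 3.174 × 10^-3 mol
n(I2) = n(S2O3^2-)/2 = 1.587 × 10^-3 mol
n(OCl^-) in the aliquot = 1.587 × 10^-3 mol (1:1 ratio)
[OCl^-] = 1.587 × 10^-3 / 0.02030 = 0.07818 mol/L

0.07818 M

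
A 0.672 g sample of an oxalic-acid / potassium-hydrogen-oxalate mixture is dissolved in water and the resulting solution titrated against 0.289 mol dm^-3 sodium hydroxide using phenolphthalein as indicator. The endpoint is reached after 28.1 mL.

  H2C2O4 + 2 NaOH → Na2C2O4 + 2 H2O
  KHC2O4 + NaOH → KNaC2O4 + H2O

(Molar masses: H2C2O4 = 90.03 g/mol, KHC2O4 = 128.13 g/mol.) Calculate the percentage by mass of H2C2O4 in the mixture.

n(NaOH) = 0.0281 × 0.289 = 8.12 × 10^-3 mol
Let x = n(H2C2O4), y = n(KHC2O4).
Titrant: 2x + 1y = 8.12 × 10^-3;  mass: 90.03x + 128.13y = 0.672
Solving, x = 2.22 × 10^-3 mol, y = 3.69 × 10^-3 mol
mass of H2C2O4 = 2.22 × 10^-3 × 90.03 = 0.200 g
% H2C2O4 = 0.200 / 0.672 × 100 = 29.7 %

29.7 %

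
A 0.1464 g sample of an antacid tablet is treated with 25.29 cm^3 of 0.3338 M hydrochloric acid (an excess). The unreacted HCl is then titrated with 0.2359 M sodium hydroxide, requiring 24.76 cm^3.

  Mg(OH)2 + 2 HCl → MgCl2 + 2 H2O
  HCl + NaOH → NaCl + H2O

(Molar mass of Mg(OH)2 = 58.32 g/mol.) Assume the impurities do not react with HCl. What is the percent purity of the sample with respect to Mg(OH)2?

n(HCl) added = 0.02529 × 0.3338 = 8.442 × 10^-3 mol
n(NaOH) used in back-titration = 0.02476 × 0.2359 = 5.841 × 10^-3 mol
n(HCl) left over = 5.841 × 10^-3 mol (1:1 ratio)
n(HCl) consumed by analyte = 8.442 × 10^-3 − 5.841 × 10^-3 = 2.601 × 10^-3 mol
From the 1:2 ratio, n(Mg(OH)2) = 1/2 × 2.601 × 10^-3 = 1.300 × 10^-3 mol
mass of Mg(OH)2 = 1.300 × 10^-3 × 58.32 = 0.07584 g
% Mg(OH)2 = 0.07584 / 0.1464 × 100 = 51.81 %

51.81 %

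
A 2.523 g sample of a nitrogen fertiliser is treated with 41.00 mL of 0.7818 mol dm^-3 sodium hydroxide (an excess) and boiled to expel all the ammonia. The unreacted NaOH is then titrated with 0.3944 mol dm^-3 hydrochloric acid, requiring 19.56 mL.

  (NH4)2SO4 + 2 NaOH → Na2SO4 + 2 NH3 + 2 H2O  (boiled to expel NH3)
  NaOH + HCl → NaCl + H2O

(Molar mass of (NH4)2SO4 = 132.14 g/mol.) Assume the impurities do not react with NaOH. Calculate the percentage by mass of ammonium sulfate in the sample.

n(NaOH) added = 0.04100 × 0.7818 = 0.03205 mol
n(HCl) used in back-titration = 0.01956 × 0.3944 = 7.714 × 10^-3 mol
n(NaOH) left over = 7.714 × 10^-3 mol (1:1 ratio)
n(NaOH) consumed by analyte = 0.03205 − 7.714 × 10^-3 = 0.02434 mol
From the 1:2 ratio, n((NH4)2SO4) = 1/2 × 0.02434 = 0.01217 mol
mass of (NH4)2SO4 = 0.01217 × 132.14 = 1.608 g
% (NH4)2SO4 = 1.608 / 2.523 × 100 = 63.74 %

63.74 %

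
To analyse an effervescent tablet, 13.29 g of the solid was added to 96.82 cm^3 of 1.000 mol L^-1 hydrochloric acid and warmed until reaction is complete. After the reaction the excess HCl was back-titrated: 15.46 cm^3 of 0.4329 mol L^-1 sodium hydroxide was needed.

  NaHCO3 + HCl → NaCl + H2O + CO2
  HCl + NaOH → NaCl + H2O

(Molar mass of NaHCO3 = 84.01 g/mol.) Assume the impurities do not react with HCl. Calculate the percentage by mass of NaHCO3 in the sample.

n(HCl) added = 0.09682 × 1.000 = 0.09682 mol
n(NaOH) used in back-titration = 0.01546 × 0.4329 = 6.693 × 10^-3 mol
n(HCl) left over = 6.693 × 10^-3 mol (1:1 ratio)
n(HCl) consumed by analyte = 0.09682 − 6.693 × 10^-3 = 0.09013 mol
n(NaHCO3) = 0.09013 mol (1:1 ratio)
mass of NaHCO3 = 0.09013 × 84.01 = 7.572 g
% NaHCO3 = 7.572 / 13.29 × 100 = 56.97 %

56.97 %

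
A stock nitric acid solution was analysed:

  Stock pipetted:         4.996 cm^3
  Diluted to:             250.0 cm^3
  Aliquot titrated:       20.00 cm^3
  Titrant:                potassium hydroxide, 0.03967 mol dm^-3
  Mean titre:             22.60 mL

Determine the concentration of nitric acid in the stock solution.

HNO3 + KOH → KNO3 + H2O
n(KOH) = 0.02260 × 0.03967 = 8.965 × 10^-4 mol
n(HNO3) in the aliquot = 8.965 × 10^-4 mol (1:1 ratio)
[HNO3]_dilute = 8.965 × 10^-4 / 0.02000 = 0.04483 mol/L
Dilution factor = 250.0 / 4.996 = 50.04
[HNO3]_stock = 0.04483 × 50.04 = 2.243 mol/L

2.243 mol/L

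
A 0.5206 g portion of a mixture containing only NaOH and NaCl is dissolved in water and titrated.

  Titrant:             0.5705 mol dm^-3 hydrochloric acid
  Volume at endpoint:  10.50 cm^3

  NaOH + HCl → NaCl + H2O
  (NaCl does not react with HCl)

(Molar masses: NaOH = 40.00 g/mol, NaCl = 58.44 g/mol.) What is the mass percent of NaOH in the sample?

n(HCl) = 0.01050 × 0.5705 = 5.990 × 10^-3 mol
Let x = n(NaOH), y = n(NaCl).
Titrant: 1x = 5.990 × 10^-3;  mass: 40.00x + 58.44y = 0.5206
Solving, x = 5.990 × 10^-3 mol, y = 4.808 × 10^-3 mol
mass of NaOH = 5.990 × 10^-3 × 40.00 = 0.2396 g
% NaOH = 0.2396 / 0.5206 × 100 = 46.03 %

46.03 %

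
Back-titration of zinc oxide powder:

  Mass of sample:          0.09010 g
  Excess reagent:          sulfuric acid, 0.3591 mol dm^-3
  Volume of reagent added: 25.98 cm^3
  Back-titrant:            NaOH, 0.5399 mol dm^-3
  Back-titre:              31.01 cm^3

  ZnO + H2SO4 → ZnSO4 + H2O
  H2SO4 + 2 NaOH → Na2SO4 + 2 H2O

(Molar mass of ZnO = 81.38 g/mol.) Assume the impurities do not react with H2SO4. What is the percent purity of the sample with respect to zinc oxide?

86.55 %

n(H2SO4) added = 0.02598 × 0.3591 = 9.329 × 10^-3 mol
n(NaOH) used in back-titration = 0.03101 × 0.5399 = 0.01674 mol
From the 1:2 ratio, n(H2SO4) left over = 1/2 × 0.01674 = 8.371 × 10^-3 mol
n(H2SO4) consumed by analyte = 9.329 × 10^-3 − 8.371 × 10^-3 = 9.583 × 10^-4 mol
n(ZnO) = 9.583 × 10^-4 mol (1:1 ratio)
mass of ZnO = 9.583 × 10^-4 × 81.38 = 0.07798 g
% ZnO = 0.07798 / 0.09010 × 100 = 86.55 %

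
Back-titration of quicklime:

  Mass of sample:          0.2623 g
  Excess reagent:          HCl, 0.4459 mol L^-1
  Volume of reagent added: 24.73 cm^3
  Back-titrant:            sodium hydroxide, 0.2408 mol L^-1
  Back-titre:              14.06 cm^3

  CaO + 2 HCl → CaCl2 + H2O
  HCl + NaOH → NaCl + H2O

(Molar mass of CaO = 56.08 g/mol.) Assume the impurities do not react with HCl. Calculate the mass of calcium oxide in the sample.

n(HCl) added = 0.02473 × 0.4459 = 0.01103 mol
n(NaOH) used in back-titration = 0.01406 × 0.2408 = 3.386 × 10^-3 mol
n(HCl) left over = 3.386 × 10^-3 mol (1:1 ratio)
n(HCl) consumed by analyte = 0.01103 − 3.386 × 10^-3 = 7.641 × 10^-3 mol
From the 1:2 ratio, n(CaO) = 1/2 × 7.641 × 10^-3 = 3.821 × 10^-3 mol
mass of CaO = 3.821 × 10^-3 × 56.08 = 0.2143 g

0.2143 g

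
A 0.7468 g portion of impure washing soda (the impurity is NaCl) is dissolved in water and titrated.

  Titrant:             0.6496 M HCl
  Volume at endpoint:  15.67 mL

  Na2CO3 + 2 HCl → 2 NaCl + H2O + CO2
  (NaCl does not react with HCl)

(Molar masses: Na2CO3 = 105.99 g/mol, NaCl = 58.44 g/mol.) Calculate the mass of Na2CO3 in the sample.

0.5394 g

n(HCl) = 0.01567 × 0.6496 = 0.01018 mol
Let x = n(Na2CO3), y = n(NaCl).
Titrant: 2x = 0.01018;  mass: 105.99x + 58.44y = 0.7468
Solving, x = 5.090 × 10^-3 mol, y = 3.548 × 10^-3 mol
mass of Na2CO3 = 5.090 × 10^-3 × 105.99 = 0.5394 g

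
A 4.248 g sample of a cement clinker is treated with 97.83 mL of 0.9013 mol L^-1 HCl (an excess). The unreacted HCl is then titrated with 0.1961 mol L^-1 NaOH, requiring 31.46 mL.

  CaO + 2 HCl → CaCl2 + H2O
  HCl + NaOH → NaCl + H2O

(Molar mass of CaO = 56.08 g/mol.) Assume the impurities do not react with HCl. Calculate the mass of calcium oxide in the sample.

2.299 g

n(HCl) added = 0.09783 × 0.9013 = 0.08817 mol
n(NaOH) used in back-titration = 0.03146 × 0.1961 = 6.169 × 10^-3 mol
n(HCl) left over = 6.169 × 10^-3 mol (1:1 ratio)
n(HCl) consumed by analyte = 0.08817 − 6.169 × 10^-3 = 0.08200 mol
From the 1:2 ratio, n(CaO) = 1/2 × 0.08200 = 0.04100 mol
mass of CaO = 0.04100 × 56.08 = 2.299 g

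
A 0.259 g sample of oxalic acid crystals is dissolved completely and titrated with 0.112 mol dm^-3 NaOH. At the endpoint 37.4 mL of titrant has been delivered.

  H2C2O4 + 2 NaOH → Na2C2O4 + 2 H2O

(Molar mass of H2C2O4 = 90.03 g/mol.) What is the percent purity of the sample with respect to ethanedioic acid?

n(NaOH) = 0.0374 L × 0.112 mol/L = 4.19 × 10^-3 mol
From the 1:2 ratio, n(H2C2O4) = 1/2 × 4.19 × 10^-3 = 2.09 × 10^-3 mol
mass of H2C2O4 = 2.09 × 10^-3 × 90.03 g/mol = 0.189 g
% H2C2O4 = 0.189 / 0.259 × 100 = 72.8 %

72.8 %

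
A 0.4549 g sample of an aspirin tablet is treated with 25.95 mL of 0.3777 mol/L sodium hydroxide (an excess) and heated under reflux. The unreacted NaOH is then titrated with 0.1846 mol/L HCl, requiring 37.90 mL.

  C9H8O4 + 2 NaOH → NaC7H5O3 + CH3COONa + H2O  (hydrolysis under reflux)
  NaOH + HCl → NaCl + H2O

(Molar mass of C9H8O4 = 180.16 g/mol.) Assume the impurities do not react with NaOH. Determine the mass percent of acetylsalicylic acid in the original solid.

n(NaOH) added = 0.02595 × 0.3777 = 9.801 × 10^-3 mol
n(HCl) used in back-titration = 0.03790 × 0.1846 = 6.996 × 10^-3 mol
n(NaOH) left over = 6.996 × 10^-3 mol (1:1 ratio)
n(NaOH) consumed by analyte = 9.801 × 10^-3 − 6.996 × 10^-3 = 2.805 × 10^-3 mol
From the 1:2 ratio, n(C9H8O4) = 1/2 × 2.805 × 10^-3 = 1.402 × 10^-3 mol
mass of C9H8O4 = 1.402 × 10^-3 × 180.16 = 0.2527 g
% C9H8O4 = 0.2527 / 0.4549 × 100 = 55.54 %

55.54 %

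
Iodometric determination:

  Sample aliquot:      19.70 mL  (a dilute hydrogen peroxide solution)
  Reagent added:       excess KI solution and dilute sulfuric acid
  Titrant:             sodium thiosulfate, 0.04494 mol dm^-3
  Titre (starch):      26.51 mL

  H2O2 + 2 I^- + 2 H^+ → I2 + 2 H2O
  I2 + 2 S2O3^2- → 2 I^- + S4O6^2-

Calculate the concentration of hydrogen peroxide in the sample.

n(S2O3^2-) = 0.02651 × 0.04494 = 1.191 × 10^-3 mol
n(I2) = n(S2O3^2-)/2 = 5.957 × 10^-4 mol
n(H2O2) in the aliquot = 5.957 × 10^-4 mol (1:1 ratio)
[H2O2] = 5.957 × 10^-4 / 0.01970 = 0.03024 mol/L

0.03024 mol/L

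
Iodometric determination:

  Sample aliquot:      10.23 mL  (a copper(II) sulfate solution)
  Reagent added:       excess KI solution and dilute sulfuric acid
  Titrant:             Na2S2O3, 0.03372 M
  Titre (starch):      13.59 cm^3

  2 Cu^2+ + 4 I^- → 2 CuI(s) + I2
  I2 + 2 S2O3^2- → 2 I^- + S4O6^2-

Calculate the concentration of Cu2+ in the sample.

n(S2O3^2-) = 0.01359 × 0.03372 = 4.583 × 10^-4 mol
n(I2) = n(S2O3^2-)/2 = 2.291 × 10^-4 mol
From the 2:1 ratio, n(Cu2+) in the aliquot = 2/1 × 2.291 × 10^-4 = 4.583 × 10^-4 mol
[Cu2+] = 4.583 × 10^-4 / 0.01023 = 0.04480 mol/L

0.04480 M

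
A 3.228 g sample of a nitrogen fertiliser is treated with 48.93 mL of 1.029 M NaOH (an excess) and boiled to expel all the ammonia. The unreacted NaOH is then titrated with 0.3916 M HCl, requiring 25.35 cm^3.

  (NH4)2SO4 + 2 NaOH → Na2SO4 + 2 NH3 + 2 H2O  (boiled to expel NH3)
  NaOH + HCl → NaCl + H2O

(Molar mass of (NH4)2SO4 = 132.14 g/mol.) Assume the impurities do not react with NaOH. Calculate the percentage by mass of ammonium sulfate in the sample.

n(NaOH) added = 0.04893 × 1.029 = 0.05035 mol
n(HCl) used in back-titration = 0.02535 × 0.3916 = 9.927 × 10^-3 mol
n(NaOH) left over = 9.927 × 10^-3 mol (1:1 ratio)
n(NaOH) consumed by analyte = 0.05035 − 9.927 × 10^-3 = 0.04042 mol
From the 1:2 ratio, n((NH4)2SO4) = 1/2 × 0.04042 = 0.02021 mol
mass of (NH4)2SO4 = 0.02021 × 132.14 = 2.671 g
% (NH4)2SO4 = 2.671 / 3.228 × 100 = 82.73 %

82.73 %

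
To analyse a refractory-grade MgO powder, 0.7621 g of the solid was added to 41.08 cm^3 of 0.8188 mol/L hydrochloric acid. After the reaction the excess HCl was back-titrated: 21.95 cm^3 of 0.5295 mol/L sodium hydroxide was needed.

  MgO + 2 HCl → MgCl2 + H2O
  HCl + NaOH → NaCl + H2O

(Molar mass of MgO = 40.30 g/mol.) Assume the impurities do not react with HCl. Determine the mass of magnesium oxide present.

n(HCl) added = 0.04108 × 0.8188 = 0.03364 mol
n(NaOH) used in back-titration = 0.02195 × 0.5295 = 0.01162 mol
n(HCl) left over = 0.01162 mol (1:1 ratio)
n(HCl) consumed by analyte = 0.03364 − 0.01162 = 0.02201 mol
From the 1:2 ratio, n(MgO) = 1/2 × 0.02201 = 0.01101 mol
mass of MgO = 0.01101 × 40.30 = 0.4436 g

0.4436 g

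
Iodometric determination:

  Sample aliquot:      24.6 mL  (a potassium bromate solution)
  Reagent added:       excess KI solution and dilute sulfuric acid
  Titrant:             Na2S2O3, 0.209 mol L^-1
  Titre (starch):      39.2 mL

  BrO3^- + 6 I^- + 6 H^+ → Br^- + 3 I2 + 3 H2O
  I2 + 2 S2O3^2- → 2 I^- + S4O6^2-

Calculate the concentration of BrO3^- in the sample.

0.0555 mol/L

n(S2O3^2-) = 0.0392 × 0.209 = 8.19 × 10^-3 mol
n(I2) = n(S2O3^2-)/2 = 4.10 × 10^-3 mol
From the 1:3 ratio, n(BrO3^-) in the aliquot = 1/3 × 4.10 × 10^-3 = 1.37 × 10^-3 mol
[BrO3^-] = 1.37 × 10^-3 / 0.0246 = 0.0555 mol/L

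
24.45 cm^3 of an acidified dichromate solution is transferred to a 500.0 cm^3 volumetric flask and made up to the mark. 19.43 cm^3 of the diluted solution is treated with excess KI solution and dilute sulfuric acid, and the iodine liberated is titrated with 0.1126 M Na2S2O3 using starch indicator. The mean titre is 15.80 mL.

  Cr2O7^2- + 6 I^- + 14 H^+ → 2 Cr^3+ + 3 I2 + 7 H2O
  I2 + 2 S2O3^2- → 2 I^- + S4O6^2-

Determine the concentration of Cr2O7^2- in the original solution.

n(S2O3^2-) = 0.01580 × 0.1126 = 1.779 × 10^-3 mol
n(I2) = n(S2O3^2-)/2 = 8.895 × 10^-4 mol
From the 1:3 ratio, n(Cr2O7^2-) in the aliquot = 1/3 × 8.895 × 10^-4 = 2.965 × 10^-4 mol
[Cr2O7^2-]_dilute = 2.965 × 10^-4 / 0.01943 = 0.01526 mol/L
[Cr2O7^2-]_original = 0.01526 × 500.0/24.45 = 0.3121 mol/L

0.3121 M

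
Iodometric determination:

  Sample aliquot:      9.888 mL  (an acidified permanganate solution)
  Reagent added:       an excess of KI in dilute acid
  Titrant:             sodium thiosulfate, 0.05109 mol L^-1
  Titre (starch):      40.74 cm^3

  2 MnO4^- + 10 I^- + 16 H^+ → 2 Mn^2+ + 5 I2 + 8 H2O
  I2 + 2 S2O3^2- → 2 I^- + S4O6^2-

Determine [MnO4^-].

n(S2O3^2-) = 0.04074 × 0.05109 = 2.081 × 10^-3 mol
n(I2) = n(S2O3^2-)/2 = 1.041 × 10^-3 mol
From the 2:5 ratio, n(MnO4^-) in the aliquot = 2/5 × 1.041 × 10^-3 = 4.163 × 10^-4 mol
[MnO4^-] = 4.163 × 10^-4 / 0.009888 = 0.04210 mol/L

0.04210 mol/L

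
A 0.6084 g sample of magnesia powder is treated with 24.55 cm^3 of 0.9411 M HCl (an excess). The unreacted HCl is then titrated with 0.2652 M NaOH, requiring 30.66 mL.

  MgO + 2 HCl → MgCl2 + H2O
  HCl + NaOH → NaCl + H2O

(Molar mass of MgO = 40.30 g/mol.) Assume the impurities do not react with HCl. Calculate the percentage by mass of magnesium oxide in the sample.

49.59 %

n(HCl) added = 0.02455 × 0.9411 = 0.02310 mol
n(NaOH) used in back-titration = 0.03066 × 0.2652 = 8.131 × 10^-3 mol
n(HCl) left over = 8.131 × 10^-3 mol (1:1 ratio)
n(HCl) consumed by analyte = 0.02310 − 8.131 × 10^-3 = 0.01497 mol
From the 1:2 ratio, n(MgO) = 1/2 × 0.01497 = 7.486 × 10^-3 mol
mass of MgO = 7.486 × 10^-3 × 40.30 = 0.3017 g
% MgO = 0.3017 / 0.6084 × 100 = 49.59 %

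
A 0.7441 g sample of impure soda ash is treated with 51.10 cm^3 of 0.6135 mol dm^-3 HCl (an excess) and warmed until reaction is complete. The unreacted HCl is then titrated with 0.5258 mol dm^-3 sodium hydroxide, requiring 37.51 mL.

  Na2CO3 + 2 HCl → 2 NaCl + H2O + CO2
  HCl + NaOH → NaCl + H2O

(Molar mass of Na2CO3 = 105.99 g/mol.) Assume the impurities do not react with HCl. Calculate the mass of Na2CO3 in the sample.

n(HCl) added = 0.05110 × 0.6135 = 0.03135 mol
n(NaOH) used in back-titration = 0.03751 × 0.5258 = 0.01972 mol
n(HCl) left over = 0.01972 mol (1:1 ratio)
n(HCl) consumed by analyte = 0.03135 − 0.01972 = 0.01163 mol
From the 1:2 ratio, n(Na2CO3) = 1/2 × 0.01163 = 5.814 × 10^-3 mol
mass of Na2CO3 = 5.814 × 10^-3 × 105.99 = 0.6162 g

0.6162 g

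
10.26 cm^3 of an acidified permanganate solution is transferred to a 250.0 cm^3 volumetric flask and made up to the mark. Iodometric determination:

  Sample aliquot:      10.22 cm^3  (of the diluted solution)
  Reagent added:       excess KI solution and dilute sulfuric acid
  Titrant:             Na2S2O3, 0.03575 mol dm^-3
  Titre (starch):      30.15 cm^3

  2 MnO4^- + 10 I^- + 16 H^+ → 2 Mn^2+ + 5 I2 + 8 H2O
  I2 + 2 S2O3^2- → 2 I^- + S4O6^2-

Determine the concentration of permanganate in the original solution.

0.5140 mol/L

n(S2O3^2-) = 0.03015 × 0.03575 = 1.078 × 10^-3 mol
n(I2) = n(S2O3^2-)/2 = 5.389 × 10^-4 mol
From the 2:5 ratio, n(MnO4^-) in the aliquot = 2/5 × 5.389 × 10^-4 = 2.156 × 10^-4 mol
[MnO4^-]_dilute = 2.156 × 10^-4 / 0.01022 = 0.02109 mol/L
[MnO4^-]_original = 0.02109 × 250.0/10.26 = 0.5140 mol/L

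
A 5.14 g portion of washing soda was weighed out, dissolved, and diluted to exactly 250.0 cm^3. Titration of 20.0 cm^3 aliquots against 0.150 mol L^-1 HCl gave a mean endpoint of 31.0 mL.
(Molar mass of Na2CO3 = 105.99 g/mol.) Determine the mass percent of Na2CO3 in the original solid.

Na2CO3 + 2 HCl → 2 NaCl + H2O + CO2
n(HCl) per titration = 0.0310 × 0.150 = 4.65 × 10^-3 mol
From the 1:2 ratio, n(Na2CO3) in each aliquot = 1/2 × 4.65 × 10^-3 = 2.32 × 10^-3 mol
n(Na2CO3) in the whole flask = 2.32 × 10^-3 × 250.0/20.0 = 0.0291 mol
mass of Na2CO3 = 0.0291 × 105.99 = 3.08 g
% Na2CO3 = 3.08 / 5.14 × 100 = 59.9 %

59.9 %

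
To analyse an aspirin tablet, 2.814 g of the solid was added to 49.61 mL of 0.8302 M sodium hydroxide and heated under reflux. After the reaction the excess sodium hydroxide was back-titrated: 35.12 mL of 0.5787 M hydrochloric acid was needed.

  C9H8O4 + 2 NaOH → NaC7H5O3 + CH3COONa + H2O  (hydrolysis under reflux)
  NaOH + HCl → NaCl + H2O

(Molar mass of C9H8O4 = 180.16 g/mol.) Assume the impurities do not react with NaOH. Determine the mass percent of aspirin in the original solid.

66.78 %

n(NaOH) added = 0.04961 × 0.8302 = 0.04119 mol
n(HCl) used in back-titration = 0.03512 × 0.5787 = 0.02032 mol
n(NaOH) left over = 0.02032 mol (1:1 ratio)
n(NaOH) consumed by analyte = 0.04119 − 0.02032 = 0.02086 mol
From the 1:2 ratio, n(C9H8O4) = 1/2 × 0.02086 = 0.01043 mol
mass of C9H8O4 = 0.01043 × 180.16 = 1.879 g
% C9H8O4 = 1.879 / 2.814 × 100 = 66.78 %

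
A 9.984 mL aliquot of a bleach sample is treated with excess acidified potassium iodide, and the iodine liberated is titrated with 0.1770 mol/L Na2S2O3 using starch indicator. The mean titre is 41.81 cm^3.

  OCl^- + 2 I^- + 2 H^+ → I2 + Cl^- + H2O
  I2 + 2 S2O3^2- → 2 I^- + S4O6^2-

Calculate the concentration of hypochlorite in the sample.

n(S2O3^2-) = 0.04181 × 0.1770 = 7.400 × 10^-3 mol
n(I2) = n(S2O3^2-)/2 = 3.700 × 10^-3 mol
n(OCl^-) in the aliquot = 3.700 × 10^-3 mol (1:1 ratio)
[OCl^-] = 3.700 × 10^-3 / 0.009984 = 0.3706 mol/L

0.3706 mol/L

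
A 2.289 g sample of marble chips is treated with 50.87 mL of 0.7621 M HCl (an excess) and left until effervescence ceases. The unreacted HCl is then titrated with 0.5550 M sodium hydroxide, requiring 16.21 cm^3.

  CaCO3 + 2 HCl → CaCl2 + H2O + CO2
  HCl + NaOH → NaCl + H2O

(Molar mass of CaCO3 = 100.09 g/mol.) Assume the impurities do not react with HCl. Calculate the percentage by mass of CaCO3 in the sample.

65.09 %

n(HCl) added = 0.05087 × 0.7621 = 0.03877 mol
n(NaOH) used in back-titration = 0.01621 × 0.5550 = 8.997 × 10^-3 mol
n(HCl) left over = 8.997 × 10^-3 mol (1:1 ratio)
n(HCl) consumed by analyte = 0.03877 − 8.997 × 10^-3 = 0.02977 mol
From the 1:2 ratio, n(CaCO3) = 1/2 × 0.02977 = 0.01489 mol
mass of CaCO3 = 0.01489 × 100.09 = 1.490 g
% CaCO3 = 1.490 / 2.289 × 100 = 65.09 %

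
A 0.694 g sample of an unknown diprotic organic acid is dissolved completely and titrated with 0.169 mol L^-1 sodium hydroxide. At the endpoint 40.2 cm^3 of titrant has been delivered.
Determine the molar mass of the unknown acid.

204 g/mol

n(NaOH) = 0.0402 L × 0.169 mol/L = 6.79 × 10^-3 mol
From the 1:2 ratio, n(H2A) = 1/2 × 6.79 × 10^-3 = 3.40 × 10^-3 mol
M = m / n = 0.694 g / 3.40 × 10^-3 mol = 204 g/mol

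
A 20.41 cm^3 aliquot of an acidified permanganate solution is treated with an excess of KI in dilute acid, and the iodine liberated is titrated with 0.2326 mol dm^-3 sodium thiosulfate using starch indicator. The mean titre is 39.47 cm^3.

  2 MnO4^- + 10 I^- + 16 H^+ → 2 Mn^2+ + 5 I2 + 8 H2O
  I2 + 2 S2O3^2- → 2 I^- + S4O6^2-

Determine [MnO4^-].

n(S2O3^2-) = 0.03947 × 0.2326 = 9.181 × 10^-3 mol
n(I2) = n(S2O3^2-)/2 = 4.590 × 10^-3 mol
From the 2:5 ratio, n(MnO4^-) in the aliquot = 2/5 × 4.590 × 10^-3 = 1.836 × 10^-3 mol
[MnO4^-] = 1.836 × 10^-3 / 0.02041 = 0.08996 mol/L

0.08996 mol/L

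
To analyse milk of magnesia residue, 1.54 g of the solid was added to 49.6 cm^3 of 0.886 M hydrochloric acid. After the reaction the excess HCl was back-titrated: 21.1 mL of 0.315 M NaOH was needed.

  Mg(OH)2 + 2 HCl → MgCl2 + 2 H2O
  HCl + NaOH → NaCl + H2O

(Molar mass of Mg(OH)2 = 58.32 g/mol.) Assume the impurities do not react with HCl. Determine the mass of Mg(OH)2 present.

1.09 g

n(HCl) added = 0.0496 × 0.886 = 0.0439 mol
n(NaOH) used in back-titration = 0.0211 × 0.315 = 6.65 × 10^-3 mol
n(HCl) left over = 6.65 × 10^-3 mol (1:1 ratio)
n(HCl) consumed by analyte = 0.0439 − 6.65 × 10^-3 = 0.0373 mol
From the 1:2 ratio, n(Mg(OH)2) = 1/2 × 0.0373 = 0.0186 mol
mass of Mg(OH)2 = 0.0186 × 58.32 = 1.09 g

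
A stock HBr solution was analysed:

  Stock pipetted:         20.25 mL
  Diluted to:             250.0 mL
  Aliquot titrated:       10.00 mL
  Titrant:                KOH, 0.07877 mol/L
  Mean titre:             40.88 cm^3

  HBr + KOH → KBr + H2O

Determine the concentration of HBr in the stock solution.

3.975 mol/L

n(KOH) = 0.04088 × 0.07877 = 3.220 × 10^-3 mol
n(HBr) in the aliquot = 3.220 × 10^-3 mol (1:1 ratio)
[HBr]_dilute = 3.220 × 10^-3 / 0.01000 = 0.3220 mol/L
Dilution factor = 250.0 / 20.25 = 12.35
[HBr]_stock = 0.3220 × 12.35 = 3.975 mol/L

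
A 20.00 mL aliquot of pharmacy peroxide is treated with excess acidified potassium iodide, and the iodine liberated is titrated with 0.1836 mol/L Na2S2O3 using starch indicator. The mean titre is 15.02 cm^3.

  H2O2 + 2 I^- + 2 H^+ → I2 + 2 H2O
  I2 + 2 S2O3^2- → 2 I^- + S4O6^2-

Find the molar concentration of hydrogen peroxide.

n(S2O3^2-) = 0.01502 × 0.1836 = 2.758 × 10^-3 mol
n(I2) = n(S2O3^2-)/2 = 1.379 × 10^-3 mol
n(H2O2) in the aliquot = 1.379 × 10^-3 mol (1:1 ratio)
[H2O2] = 1.379 × 10^-3 / 0.02000 = 0.06894 mol/L

0.06894 mol/L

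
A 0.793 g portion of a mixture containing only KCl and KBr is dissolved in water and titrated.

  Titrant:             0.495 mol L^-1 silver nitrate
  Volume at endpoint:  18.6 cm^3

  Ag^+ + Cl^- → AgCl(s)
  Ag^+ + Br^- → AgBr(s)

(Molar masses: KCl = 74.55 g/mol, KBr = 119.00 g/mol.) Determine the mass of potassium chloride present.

0.508 g

n(AgNO3) = 0.0186 × 0.495 = 9.21 × 10^-3 mol
Let x = n(KCl), y = n(KBr).
Titrant: 1x + 1y = 9.21 × 10^-3;  mass: 74.55x + 119.00y = 0.793
Solving, x = 6.81 × 10^-3 mol, y = 2.40 × 10^-3 mol
mass of KCl = 6.81 × 10^-3 × 74.55 = 0.508 g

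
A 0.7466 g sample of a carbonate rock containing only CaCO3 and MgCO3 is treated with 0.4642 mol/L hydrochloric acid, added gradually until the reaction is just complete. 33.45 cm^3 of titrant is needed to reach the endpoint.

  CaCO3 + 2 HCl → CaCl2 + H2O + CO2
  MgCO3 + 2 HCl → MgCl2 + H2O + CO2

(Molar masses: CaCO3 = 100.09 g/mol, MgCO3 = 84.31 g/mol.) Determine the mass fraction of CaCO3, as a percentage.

78.19 %

n(HCl) = 0.03345 × 0.4642 = 0.01553 mol
Let x = n(CaCO3), y = n(MgCO3).
Titrant: 2x + 2y = 0.01553;  mass: 100.09x + 84.31y = 0.7466
Solving, x = 5.833 × 10^-3 mol, y = 1.931 × 10^-3 mol
mass of CaCO3 = 5.833 × 10^-3 × 100.09 = 0.5838 g
% CaCO3 = 0.5838 / 0.7466 × 100 = 78.19 %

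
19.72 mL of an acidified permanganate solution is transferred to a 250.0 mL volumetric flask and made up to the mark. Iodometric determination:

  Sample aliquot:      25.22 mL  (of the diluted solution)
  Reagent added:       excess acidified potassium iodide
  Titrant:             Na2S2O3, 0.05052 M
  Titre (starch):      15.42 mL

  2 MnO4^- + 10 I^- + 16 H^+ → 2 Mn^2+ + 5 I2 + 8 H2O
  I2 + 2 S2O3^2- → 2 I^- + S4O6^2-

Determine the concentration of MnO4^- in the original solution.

n(S2O3^2-) = 0.01542 × 0.05052 = 7.790 × 10^-4 mol
n(I2) = n(S2O3^2-)/2 = 3.895 × 10^-4 mol
From the 2:5 ratio, n(MnO4^-) in the aliquot = 2/5 × 3.895 × 10^-4 = 1.558 × 10^-4 mol
[MnO4^-]_dilute = 1.558 × 10^-4 / 0.02522 = 0.006178 mol/L
[MnO4^-]_original = 0.006178 × 250.0/19.72 = 0.07832 mol/L

0.07832 M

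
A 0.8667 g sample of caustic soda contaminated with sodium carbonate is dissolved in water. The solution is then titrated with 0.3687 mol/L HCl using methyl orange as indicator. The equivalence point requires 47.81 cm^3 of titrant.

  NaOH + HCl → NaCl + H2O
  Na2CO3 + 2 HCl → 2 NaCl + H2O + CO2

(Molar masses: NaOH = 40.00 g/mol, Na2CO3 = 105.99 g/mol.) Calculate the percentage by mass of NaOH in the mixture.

23.96 %

n(HCl) = 0.04781 × 0.3687 = 0.01763 mol
Let x = n(NaOH), y = n(Na2CO3).
Titrant: 1x + 2y = 0.01763;  mass: 40.00x + 105.99y = 0.8667
Solving, x = 5.192 × 10^-3 mol, y = 6.218 × 10^-3 mol
mass of NaOH = 5.192 × 10^-3 × 40.00 = 0.2077 g
% NaOH = 0.2077 / 0.8667 × 100 = 23.96 %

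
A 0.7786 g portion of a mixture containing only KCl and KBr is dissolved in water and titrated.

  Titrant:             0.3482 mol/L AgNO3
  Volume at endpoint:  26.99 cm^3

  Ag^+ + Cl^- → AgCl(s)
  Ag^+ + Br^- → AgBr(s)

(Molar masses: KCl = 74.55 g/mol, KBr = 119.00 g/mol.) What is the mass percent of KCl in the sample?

n(AgNO3) = 0.02699 × 0.3482 = 9.398 × 10^-3 mol
Let x = n(KCl), y = n(KBr).
Titrant: 1x + 1y = 9.398 × 10^-3;  mass: 74.55x + 119.00y = 0.7786
Solving, x = 7.643 × 10^-3 mol, y = 1.754 × 10^-3 mol
mass of KCl = 7.643 × 10^-3 × 74.55 = 0.5698 g
% KCl = 0.5698 / 0.7786 × 100 = 73.19 %

73.19 %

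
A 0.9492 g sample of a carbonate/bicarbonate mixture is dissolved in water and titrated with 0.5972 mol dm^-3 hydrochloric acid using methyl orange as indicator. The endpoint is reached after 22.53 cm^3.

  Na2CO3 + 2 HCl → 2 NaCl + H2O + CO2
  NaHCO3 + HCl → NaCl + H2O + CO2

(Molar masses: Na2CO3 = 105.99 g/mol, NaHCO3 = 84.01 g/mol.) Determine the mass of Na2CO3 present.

0.3095 g

n(HCl) = 0.02253 × 0.5972 = 0.01345 mol
Let x = n(Na2CO3), y = n(NaHCO3).
Titrant: 2x + 1y = 0.01345;  mass: 105.99x + 84.01y = 0.9492
Solving, x = 2.920 × 10^-3 mol, y = 7.614 × 10^-3 mol
mass of Na2CO3 = 2.920 × 10^-3 × 105.99 = 0.3095 g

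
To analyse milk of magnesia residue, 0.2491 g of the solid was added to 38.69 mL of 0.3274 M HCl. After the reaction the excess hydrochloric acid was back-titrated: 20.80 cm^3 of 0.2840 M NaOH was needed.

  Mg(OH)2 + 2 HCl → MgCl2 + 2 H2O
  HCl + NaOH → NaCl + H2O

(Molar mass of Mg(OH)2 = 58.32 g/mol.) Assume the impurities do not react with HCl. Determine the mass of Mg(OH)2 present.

n(HCl) added = 0.03869 × 0.3274 = 0.01267 mol
n(NaOH) used in back-titration = 0.02080 × 0.2840 = 5.907 × 10^-3 mol
n(HCl) left over = 5.907 × 10^-3 mol (1:1 ratio)
n(HCl) consumed by analyte = 0.01267 − 5.907 × 10^-3 = 6.760 × 10^-3 mol
From the 1:2 ratio, n(Mg(OH)2) = 1/2 × 6.760 × 10^-3 = 3.380 × 10^-3 mol
mass of Mg(OH)2 = 3.380 × 10^-3 × 58.32 = 0.1971 g

0.1971 g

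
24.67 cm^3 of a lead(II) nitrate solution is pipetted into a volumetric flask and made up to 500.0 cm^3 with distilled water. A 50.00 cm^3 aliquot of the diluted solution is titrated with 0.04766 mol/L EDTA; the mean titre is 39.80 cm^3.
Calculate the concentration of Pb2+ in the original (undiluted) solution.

0.7689 mol/L

Pb^2+ + EDTA^4- → [Pb(EDTA)]^2-
n(EDTA) = 0.03980 × 0.04766 = 1.897 × 10^-3 mol
n(Pb2+) in the aliquot = 1.897 × 10^-3 mol (1:1 ratio)
[Pb2+]_dilute = 1.897 × 10^-3 / 0.05000 = 0.03794 mol/L
Dilution factor = 500.0 / 24.67 = 20.27
[Pb2+]_stock = 0.03794 × 20.27 = 0.7689 mol/L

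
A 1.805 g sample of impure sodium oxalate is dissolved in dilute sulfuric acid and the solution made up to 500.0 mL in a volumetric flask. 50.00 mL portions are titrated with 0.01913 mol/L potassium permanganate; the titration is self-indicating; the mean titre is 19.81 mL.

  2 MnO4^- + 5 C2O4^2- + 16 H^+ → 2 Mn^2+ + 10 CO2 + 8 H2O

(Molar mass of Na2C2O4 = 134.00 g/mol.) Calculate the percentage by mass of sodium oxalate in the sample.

70.33 %

n(KMnO4) per titration = 0.01981 × 0.01913 = 3.790 × 10^-4 mol
From the 5:2 ratio, n(Na2C2O4) in each aliquot = 5/2 × 3.790 × 10^-4 = 9.474 × 10^-4 mol
n(Na2C2O4) in the whole flask = 9.474 × 10^-4 × 500.0/50.00 = 9.474 × 10^-3 mol
mass of Na2C2O4 = 9.474 × 10^-3 × 134.00 = 1.270 g
% Na2C2O4 = 1.270 / 1.805 × 100 = 70.33 %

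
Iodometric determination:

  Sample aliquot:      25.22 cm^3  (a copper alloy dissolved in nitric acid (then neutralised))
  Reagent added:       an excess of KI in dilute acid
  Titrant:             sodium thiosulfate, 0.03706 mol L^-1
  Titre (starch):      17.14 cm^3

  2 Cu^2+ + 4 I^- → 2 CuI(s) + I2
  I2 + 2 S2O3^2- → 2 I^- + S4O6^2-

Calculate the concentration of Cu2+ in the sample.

n(S2O3^2-) = 0.01714 × 0.03706 = 6.352 × 10^-4 mol
n(I2) = n(S2O3^2-)/2 = 3.176 × 10^-4 mol
From the 2:1 ratio, n(Cu2+) in the aliquot = 2/1 × 3.176 × 10^-4 = 6.352 × 10^-4 mol
[Cu2+] = 6.352 × 10^-4 / 0.02522 = 0.02519 mol/L

0.02519 mol/L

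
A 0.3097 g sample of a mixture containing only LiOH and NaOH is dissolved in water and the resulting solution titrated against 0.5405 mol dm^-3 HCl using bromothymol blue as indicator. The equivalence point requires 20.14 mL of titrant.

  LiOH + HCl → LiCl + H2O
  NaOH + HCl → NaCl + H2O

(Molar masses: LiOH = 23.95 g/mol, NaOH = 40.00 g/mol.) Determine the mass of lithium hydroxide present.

n(HCl) = 0.02014 × 0.5405 = 0.01089 mol
Let x = n(LiOH), y = n(NaOH).
Titrant: 1x + 1y = 0.01089;  mass: 23.95x + 40.00y = 0.3097
Solving, x = 7.833 × 10^-3 mol, y = 3.052 × 10^-3 mol
mass of LiOH = 7.833 × 10^-3 × 23.95 = 0.1876 g

0.1876 g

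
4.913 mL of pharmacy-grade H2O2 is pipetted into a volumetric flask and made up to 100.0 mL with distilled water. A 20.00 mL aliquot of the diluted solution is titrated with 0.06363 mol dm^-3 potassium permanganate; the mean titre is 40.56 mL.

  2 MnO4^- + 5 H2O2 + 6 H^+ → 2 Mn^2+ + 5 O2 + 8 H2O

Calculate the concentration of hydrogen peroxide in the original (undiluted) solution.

n(KMnO4) = 0.04056 × 0.06363 = 2.581 × 10^-3 mol
From the 5:2 ratio, n(H2O2) in the aliquot = 5/2 × 2.581 × 10^-3 = 6.452 × 10^-3 mol
[H2O2]_dilute = 6.452 × 10^-3 / 0.02000 = 0.3226 mol/L
Dilution factor = 100.0 / 4.913 = 20.35
[H2O2]_stock = 0.3226 × 20.35 = 6.566 mol/L

6.566 mol/L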